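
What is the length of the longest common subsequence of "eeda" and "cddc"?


LCS of "eeda" and "cddc"
DP table:
           c    d    d    c
      0    0    0    0    0
  e   0    0    0    0    0
  e   0    0    0    0    0
  d   0    0    1    1    1
  a   0    0    1    1    1
LCS length = dp[4][4] = 1

1


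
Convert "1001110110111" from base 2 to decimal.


Input: "1001110110111" in base 2
Positional expansion:
  Digit '1' (value 1) x 2^12 = 4096
  Digit '0' (value 0) x 2^11 = 0
  Digit '0' (value 0) x 2^10 = 0
  Digit '1' (value 1) x 2^9 = 512
  Digit '1' (value 1) x 2^8 = 256
  Digit '1' (value 1) x 2^7 = 128
  Digit '0' (value 0) x 2^6 = 0
  Digit '1' (value 1) x 2^5 = 32
  Digit '1' (value 1) x 2^4 = 16
  Digit '0' (value 0) x 2^3 = 0
  Digit '1' (value 1) x 2^2 = 4
  Digit '1' (value 1) x 2^1 = 2
  Digit '1' (value 1) x 2^0 = 1
Sum = 5047

5047


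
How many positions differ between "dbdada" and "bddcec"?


Comparing "dbdada" and "bddcec" position by position:
  Position 0: 'd' vs 'b' => DIFFER
  Position 1: 'b' vs 'd' => DIFFER
  Position 2: 'd' vs 'd' => same
  Position 3: 'a' vs 'c' => DIFFER
  Position 4: 'd' vs 'e' => DIFFER
  Position 5: 'a' vs 'c' => DIFFER
Positions that differ: 5

5


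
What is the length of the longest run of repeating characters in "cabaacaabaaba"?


Input: "cabaacaabaaba"
Scanning for longest run:
  Position 1 ('a'): new char, reset run to 1
  Position 2 ('b'): new char, reset run to 1
  Position 3 ('a'): new char, reset run to 1
  Position 4 ('a'): continues run of 'a', length=2
  Position 5 ('c'): new char, reset run to 1
  Position 6 ('a'): new char, reset run to 1
  Position 7 ('a'): continues run of 'a', length=2
  Position 8 ('b'): new char, reset run to 1
  Position 9 ('a'): new char, reset run to 1
  Position 10 ('a'): continues run of 'a', length=2
  Position 11 ('b'): new char, reset run to 1
  Position 12 ('a'): new char, reset run to 1
Longest run: 'a' with length 2

2


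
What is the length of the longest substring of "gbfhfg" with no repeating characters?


Input: "gbfhfg"
Sliding window (track last position of each char):
  Position 0 ('g'): window [0,0] length 1 -- new best
  Position 1 ('b'): window [0,1] length 2 -- new best
  Position 2 ('f'): window [0,2] length 3 -- new best
  Position 3 ('h'): window [0,3] length 4 -- new best
  Position 4 ('f'): repeat (last at 2), move window start to 3
  Position 4 ('f'): window [3,4] length 2
  Position 5 ('g'): window [3,5] length 3
Longest substring with no repeats: "gbfh" with length 4

4


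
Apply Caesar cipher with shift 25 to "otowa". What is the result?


Caesar cipher: shift "otowa" by 25
  'o' (pos 14) + 25 = pos 13 = 'n'
  't' (pos 19) + 25 = pos 18 = 's'
  'o' (pos 14) + 25 = pos 13 = 'n'
  'w' (pos 22) + 25 = pos 21 = 'v'
  'a' (pos 0) + 25 = pos 25 = 'z'
Result: nsnvz

nsnvz


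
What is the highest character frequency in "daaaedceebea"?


Input: daaaedceebea
Character counts:
  'a': 4
  'b': 1
  'c': 1
  'd': 2
  'e': 4
Maximum frequency: 4

4


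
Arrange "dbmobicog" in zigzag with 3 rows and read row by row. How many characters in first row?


Zigzag "dbmobicog" into 3 rows:
Placing characters:
  'd' => row 0
  'b' => row 1
  'm' => row 2
  'o' => row 1
  'b' => row 0
  'i' => row 1
  'c' => row 2
  'o' => row 1
  'g' => row 0
Rows:
  Row 0: "dbg"
  Row 1: "boio"
  Row 2: "mc"
First row length: 3

3


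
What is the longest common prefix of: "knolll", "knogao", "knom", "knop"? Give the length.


Words: knolll, knogao, knom, knop
  Position 0: all 'k' => match
  Position 1: all 'n' => match
  Position 2: all 'o' => match
  Position 3: ('l', 'g', 'm', 'p') => mismatch, stop
LCP = "kno" (length 3)

3


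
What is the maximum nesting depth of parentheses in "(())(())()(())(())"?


Input: "(())(())()(())(())"
Tracking depth:
  Position 0 '(': depth becomes 1
  Position 1 '(': depth becomes 2
  Position 2 ')': depth becomes 1
  Position 3 ')': depth becomes 0
  Position 4 '(': depth becomes 1
  Position 5 '(': depth becomes 2
  Position 6 ')': depth becomes 1
  Position 7 ')': depth becomes 0
  Position 8 '(': depth becomes 1
  Position 9 ')': depth becomes 0
  Position 10 '(': depth becomes 1
  Position 11 '(': depth becomes 2
  Position 12 ')': depth becomes 1
  Position 13 ')': depth becomes 0
  Position 14 '(': depth becomes 1
  Position 15 '(': depth becomes 2
  Position 16 ')': depth becomes 1
  Position 17 ')': depth becomes 0
Maximum depth reached: 2

2


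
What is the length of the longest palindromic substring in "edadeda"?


Input: "edadeda"
Checking substrings for palindromes:
  [0:5] "edade" (len 5) => palindrome
  [2:7] "adeda" (len 5) => palindrome
  [1:4] "dad" (len 3) => palindrome
  [3:6] "ded" (len 3) => palindrome
Longest palindromic substring: "edade" with length 5

5


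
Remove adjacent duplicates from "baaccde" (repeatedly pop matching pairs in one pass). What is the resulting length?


Input: baaccde
Stack-based adjacent duplicate removal:
  Read 'b': push. Stack: b
  Read 'a': push. Stack: ba
  Read 'a': matches stack top 'a' => pop. Stack: b
  Read 'c': push. Stack: bc
  Read 'c': matches stack top 'c' => pop. Stack: b
  Read 'd': push. Stack: bd
  Read 'e': push. Stack: bde
Final stack: "bde" (length 3)

3


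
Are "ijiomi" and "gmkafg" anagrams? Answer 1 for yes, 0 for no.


Strings: "ijiomi", "gmkafg"
Sorted first:  iiijmo
Sorted second: afggkm
Differ at position 0: 'i' vs 'a' => not anagrams

0


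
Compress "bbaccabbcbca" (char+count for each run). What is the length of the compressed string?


Input: bbaccabbcbca
Runs:
  'b' x 2 => "b2"
  'a' x 1 => "a1"
  'c' x 2 => "c2"
  'a' x 1 => "a1"
  'b' x 2 => "b2"
  'c' x 1 => "c1"
  'b' x 1 => "b1"
  'c' x 1 => "c1"
  'a' x 1 => "a1"
Compressed: "b2a1c2a1b2c1b1c1a1"
Compressed length: 18

18


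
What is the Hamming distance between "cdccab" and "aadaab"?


Comparing "cdccab" and "aadaab" position by position:
  Position 0: 'c' vs 'a' => differ
  Position 1: 'd' vs 'a' => differ
  Position 2: 'c' vs 'd' => differ
  Position 3: 'c' vs 'a' => differ
  Position 4: 'a' vs 'a' => same
  Position 5: 'b' vs 'b' => same
Total differences (Hamming distance): 4

4


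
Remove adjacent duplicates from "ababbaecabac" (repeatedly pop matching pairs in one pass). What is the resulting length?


Input: ababbaecabac
Stack-based adjacent duplicate removal:
  Read 'a': push. Stack: a
  Read 'b': push. Stack: ab
  Read 'a': push. Stack: aba
  Read 'b': push. Stack: abab
  Read 'b': matches stack top 'b' => pop. Stack: aba
  Read 'a': matches stack top 'a' => pop. Stack: ab
  Read 'e': push. Stack: abe
  Read 'c': push. Stack: abec
  Read 'a': push. Stack: abeca
  Read 'b': push. Stack: abecab
  Read 'a': push. Stack: abecaba
  Read 'c': push. Stack: abecabac
Final stack: "abecabac" (length 8)

8


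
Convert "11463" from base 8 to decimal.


Input: "11463" in base 8
Positional expansion:
  Digit '1' (value 1) x 8^4 = 4096
  Digit '1' (value 1) x 8^3 = 512
  Digit '4' (value 4) x 8^2 = 256
  Digit '6' (value 6) x 8^1 = 48
  Digit '3' (value 3) x 8^0 = 3
Sum = 4915

4915


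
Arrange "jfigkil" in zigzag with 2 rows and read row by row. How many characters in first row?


Zigzag "jfigkil" into 2 rows:
Placing characters:
  'j' => row 0
  'f' => row 1
  'i' => row 0
  'g' => row 1
  'k' => row 0
  'i' => row 1
  'l' => row 0
Rows:
  Row 0: "jikl"
  Row 1: "fgi"
First row length: 4

4


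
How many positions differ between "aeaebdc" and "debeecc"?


Comparing "aeaebdc" and "debeecc" position by position:
  Position 0: 'a' vs 'd' => DIFFER
  Position 1: 'e' vs 'e' => same
  Position 2: 'a' vs 'b' => DIFFER
  Position 3: 'e' vs 'e' => same
  Position 4: 'b' vs 'e' => DIFFER
  Position 5: 'd' vs 'c' => DIFFER
  Position 6: 'c' vs 'c' => same
Positions that differ: 4

4


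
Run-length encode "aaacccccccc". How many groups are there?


Input: aaacccccccc
Scanning for consecutive runs:
  Group 1: 'a' x 3 (positions 0-2)
  Group 2: 'c' x 8 (positions 3-10)
Total groups: 2

2


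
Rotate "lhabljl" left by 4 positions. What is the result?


Input: "lhabljl", rotate left by 4
First 4 characters: "lhab"
Remaining characters: "ljl"
Concatenate remaining + first: "ljl" + "lhab" = "ljllhab"

ljllhab


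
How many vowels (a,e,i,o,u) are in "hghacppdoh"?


Input: hghacppdoh
Checking each character:
  'h' at position 0: consonant
  'g' at position 1: consonant
  'h' at position 2: consonant
  'a' at position 3: vowel (running total: 1)
  'c' at position 4: consonant
  'p' at position 5: consonant
  'p' at position 6: consonant
  'd' at position 7: consonant
  'o' at position 8: vowel (running total: 2)
  'h' at position 9: consonant
Total vowels: 2

2


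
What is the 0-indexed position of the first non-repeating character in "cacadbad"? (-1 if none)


Input: cacadbad
Character frequencies:
  'a': 3
  'b': 1
  'c': 2
  'd': 2
Scanning left to right for freq == 1:
  Position 0 ('c'): freq=2, skip
  Position 1 ('a'): freq=3, skip
  Position 2 ('c'): freq=2, skip
  Position 3 ('a'): freq=3, skip
  Position 4 ('d'): freq=2, skip
  Position 5 ('b'): unique! => answer = 5

5


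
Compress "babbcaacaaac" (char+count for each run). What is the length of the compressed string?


Input: babbcaacaaac
Runs:
  'b' x 1 => "b1"
  'a' x 1 => "a1"
  'b' x 2 => "b2"
  'c' x 1 => "c1"
  'a' x 2 => "a2"
  'c' x 1 => "c1"
  'a' x 3 => "a3"
  'c' x 1 => "c1"
Compressed: "b1a1b2c1a2c1a3c1"
Compressed length: 16

16


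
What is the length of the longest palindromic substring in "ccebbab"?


Input: "ccebbab"
Checking substrings for palindromes:
  [4:7] "bab" (len 3) => palindrome
  [0:2] "cc" (len 2) => palindrome
  [3:5] "bb" (len 2) => palindrome
Longest palindromic substring: "bab" with length 3

3


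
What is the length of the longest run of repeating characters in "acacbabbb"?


Input: "acacbabbb"
Scanning for longest run:
  Position 1 ('c'): new char, reset run to 1
  Position 2 ('a'): new char, reset run to 1
  Position 3 ('c'): new char, reset run to 1
  Position 4 ('b'): new char, reset run to 1
  Position 5 ('a'): new char, reset run to 1
  Position 6 ('b'): new char, reset run to 1
  Position 7 ('b'): continues run of 'b', length=2
  Position 8 ('b'): continues run of 'b', length=3
Longest run: 'b' with length 3

3


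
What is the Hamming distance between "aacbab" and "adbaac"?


Comparing "aacbab" and "adbaac" position by position:
  Position 0: 'a' vs 'a' => same
  Position 1: 'a' vs 'd' => differ
  Position 2: 'c' vs 'b' => differ
  Position 3: 'b' vs 'a' => differ
  Position 4: 'a' vs 'a' => same
  Position 5: 'b' vs 'c' => differ
Total differences (Hamming distance): 4

4


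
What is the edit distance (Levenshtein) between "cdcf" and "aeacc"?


Computing edit distance: "cdcf" -> "aeacc"
DP table:
           a    e    a    c    c
      0    1    2    3    4    5
  c   1    1    2    3    3    4
  d   2    2    2    3    4    4
  c   3    3    3    3    3    4
  f   4    4    4    4    4    4
Edit distance = dp[4][5] = 4

4


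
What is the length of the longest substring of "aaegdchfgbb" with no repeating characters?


Input: "aaegdchfgbb"
Sliding window (track last position of each char):
  Position 0 ('a'): window [0,0] length 1 -- new best
  Position 1 ('a'): repeat (last at 0), move window start to 1
  Position 1 ('a'): window [1,1] length 1
  Position 2 ('e'): window [1,2] length 2 -- new best
  Position 3 ('g'): window [1,3] length 3 -- new best
  Position 4 ('d'): window [1,4] length 4 -- new best
  Position 5 ('c'): window [1,5] length 5 -- new best
  Position 6 ('h'): window [1,6] length 6 -- new best
  Position 7 ('f'): window [1,7] length 7 -- new best
  Position 8 ('g'): repeat (last at 3), move window start to 4
  Position 8 ('g'): window [4,8] length 5
  Position 9 ('b'): window [4,9] length 6
  Position 10 ('b'): repeat (last at 9), move window start to 10
  Position 10 ('b'): window [10,10] length 1
Longest substring with no repeats: "aegdchf" with length 7

7


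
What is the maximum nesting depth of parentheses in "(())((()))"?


Input: "(())((()))"
Tracking depth:
  Position 0 '(': depth becomes 1
  Position 1 '(': depth becomes 2
  Position 2 ')': depth becomes 1
  Position 3 ')': depth becomes 0
  Position 4 '(': depth becomes 1
  Position 5 '(': depth becomes 2
  Position 6 '(': depth becomes 3
  Position 7 ')': depth becomes 2
  Position 8 ')': depth becomes 1
  Position 9 ')': depth becomes 0
Maximum depth reached: 3

3


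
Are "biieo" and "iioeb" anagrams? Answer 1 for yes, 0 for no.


Strings: "biieo", "iioeb"
Sorted first:  beiio
Sorted second: beiio
Sorted forms match => anagrams

1


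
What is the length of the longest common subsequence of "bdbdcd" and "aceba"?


LCS of "bdbdcd" and "aceba"
DP table:
           a    c    e    b    a
      0    0    0    0    0    0
  b   0    0    0    0    1    1
  d   0    0    0    0    1    1
  b   0    0    0    0    1    1
  d   0    0    0    0    1    1
  c   0    0    1    1    1    1
  d   0    0    1    1    1    1
LCS length = dp[6][5] = 1

1


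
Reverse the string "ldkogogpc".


Input: ldkogogpc
Reading characters right to left:
  Position 8: 'c'
  Position 7: 'p'
  Position 6: 'g'
  Position 5: 'o'
  Position 4: 'g'
  Position 3: 'o'
  Position 2: 'k'
  Position 1: 'd'
  Position 0: 'l'
Reversed: cpgogokdl

cpgogokdl


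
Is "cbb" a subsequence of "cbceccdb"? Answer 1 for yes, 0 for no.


Check if "cbb" is a subsequence of "cbceccdb"
Greedy scan:
  Position 0 ('c'): matches sub[0] = 'c'
  Position 1 ('b'): matches sub[1] = 'b'
  Position 2 ('c'): no match needed
  Position 3 ('e'): no match needed
  Position 4 ('c'): no match needed
  Position 5 ('c'): no match needed
  Position 6 ('d'): no match needed
  Position 7 ('b'): matches sub[2] = 'b'
All 3 characters matched => is a subsequence

1


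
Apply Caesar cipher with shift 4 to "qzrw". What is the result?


Caesar cipher: shift "qzrw" by 4
  'q' (pos 16) + 4 = pos 20 = 'u'
  'z' (pos 25) + 4 = pos 3 = 'd'
  'r' (pos 17) + 4 = pos 21 = 'v'
  'w' (pos 22) + 4 = pos 0 = 'a'
Result: udva

udva


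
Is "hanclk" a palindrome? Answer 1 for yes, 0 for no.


Input: hanclk
Reversed: klcnah
  Compare pos 0 ('h') with pos 5 ('k'): MISMATCH
  Compare pos 1 ('a') with pos 4 ('l'): MISMATCH
  Compare pos 2 ('n') with pos 3 ('c'): MISMATCH
Result: not a palindrome

0


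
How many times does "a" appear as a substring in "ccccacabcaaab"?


Searching for "a" in "ccccacabcaaab"
Scanning each position:
  Position 0: "c" => no
  Position 1: "c" => no
  Position 2: "c" => no
  Position 3: "c" => no
  Position 4: "a" => MATCH
  Position 5: "c" => no
  Position 6: "a" => MATCH
  Position 7: "b" => no
  Position 8: "c" => no
  Position 9: "a" => MATCH
  Position 10: "a" => MATCH
  Position 11: "a" => MATCH
  Position 12: "b" => no
Total occurrences: 5

5


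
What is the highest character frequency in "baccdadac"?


Input: baccdadac
Character counts:
  'a': 3
  'b': 1
  'c': 3
  'd': 2
Maximum frequency: 3

3


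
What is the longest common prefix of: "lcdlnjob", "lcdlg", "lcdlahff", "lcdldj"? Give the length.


Words: lcdlnjob, lcdlg, lcdlahff, lcdldj
  Position 0: all 'l' => match
  Position 1: all 'c' => match
  Position 2: all 'd' => match
  Position 3: all 'l' => match
  Position 4: ('n', 'g', 'a', 'd') => mismatch, stop
LCP = "lcdl" (length 4)

4


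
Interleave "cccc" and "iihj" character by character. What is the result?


Interleaving "cccc" and "iihj":
  Position 0: 'c' from first, 'i' from second => "ci"
  Position 1: 'c' from first, 'i' from second => "ci"
  Position 2: 'c' from first, 'h' from second => "ch"
  Position 3: 'c' from first, 'j' from second => "cj"
Result: cicichcj

cicichcj


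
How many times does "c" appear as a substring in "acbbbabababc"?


Searching for "c" in "acbbbabababc"
Scanning each position:
  Position 0: "a" => no
  Position 1: "c" => MATCH
  Position 2: "b" => no
  Position 3: "b" => no
  Position 4: "b" => no
  Position 5: "a" => no
  Position 6: "b" => no
  Position 7: "a" => no
  Position 8: "b" => no
  Position 9: "a" => no
  Position 10: "b" => no
  Position 11: "c" => MATCH
Total occurrences: 2

2


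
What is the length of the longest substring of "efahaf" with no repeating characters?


Input: "efahaf"
Sliding window (track last position of each char):
  Position 0 ('e'): window [0,0] length 1 -- new best
  Position 1 ('f'): window [0,1] length 2 -- new best
  Position 2 ('a'): window [0,2] length 3 -- new best
  Position 3 ('h'): window [0,3] length 4 -- new best
  Position 4 ('a'): repeat (last at 2), move window start to 3
  Position 4 ('a'): window [3,4] length 2
  Position 5 ('f'): window [3,5] length 3
Longest substring with no repeats: "efah" with length 4

4


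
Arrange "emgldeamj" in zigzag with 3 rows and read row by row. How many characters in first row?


Zigzag "emgldeamj" into 3 rows:
Placing characters:
  'e' => row 0
  'm' => row 1
  'g' => row 2
  'l' => row 1
  'd' => row 0
  'e' => row 1
  'a' => row 2
  'm' => row 1
  'j' => row 0
Rows:
  Row 0: "edj"
  Row 1: "mlem"
  Row 2: "ga"
First row length: 3

3


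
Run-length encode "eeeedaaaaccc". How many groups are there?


Input: eeeedaaaaccc
Scanning for consecutive runs:
  Group 1: 'e' x 4 (positions 0-3)
  Group 2: 'd' x 1 (positions 4-4)
  Group 3: 'a' x 4 (positions 5-8)
  Group 4: 'c' x 3 (positions 9-11)
Total groups: 4

4


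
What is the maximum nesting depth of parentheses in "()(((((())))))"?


Input: "()(((((())))))"
Tracking depth:
  Position 0 '(': depth becomes 1
  Position 1 ')': depth becomes 0
  Position 2 '(': depth becomes 1
  Position 3 '(': depth becomes 2
  Position 4 '(': depth becomes 3
  Position 5 '(': depth becomes 4
  Position 6 '(': depth becomes 5
  Position 7 '(': depth becomes 6
  Position 8 ')': depth becomes 5
  Position 9 ')': depth becomes 4
  Position 10 ')': depth becomes 3
  Position 11 ')': depth becomes 2
  Position 12 ')': depth becomes 1
  Position 13 ')': depth becomes 0
Maximum depth reached: 6

6


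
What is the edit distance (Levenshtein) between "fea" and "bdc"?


Computing edit distance: "fea" -> "bdc"
DP table:
           b    d    c
      0    1    2    3
  f   1    1    2    3
  e   2    2    2    3
  a   3    3    3    3
Edit distance = dp[3][3] = 3

3


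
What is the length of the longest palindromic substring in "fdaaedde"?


Input: "fdaaedde"
Checking substrings for palindromes:
  [4:8] "edde" (len 4) => palindrome
  [2:4] "aa" (len 2) => palindrome
  [5:7] "dd" (len 2) => palindrome
Longest palindromic substring: "edde" with length 4

4


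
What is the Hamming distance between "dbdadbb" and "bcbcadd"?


Comparing "dbdadbb" and "bcbcadd" position by position:
  Position 0: 'd' vs 'b' => differ
  Position 1: 'b' vs 'c' => differ
  Position 2: 'd' vs 'b' => differ
  Position 3: 'a' vs 'c' => differ
  Position 4: 'd' vs 'a' => differ
  Position 5: 'b' vs 'd' => differ
  Position 6: 'b' vs 'd' => differ
Total differences (Hamming distance): 7

7


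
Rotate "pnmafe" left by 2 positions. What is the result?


Input: "pnmafe", rotate left by 2
First 2 characters: "pn"
Remaining characters: "mafe"
Concatenate remaining + first: "mafe" + "pn" = "mafepn"

mafepn


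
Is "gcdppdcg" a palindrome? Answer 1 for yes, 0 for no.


Input: gcdppdcg
Reversed: gcdppdcg
  Compare pos 0 ('g') with pos 7 ('g'): match
  Compare pos 1 ('c') with pos 6 ('c'): match
  Compare pos 2 ('d') with pos 5 ('d'): match
  Compare pos 3 ('p') with pos 4 ('p'): match
Result: palindrome

1


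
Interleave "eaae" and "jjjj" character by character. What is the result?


Interleaving "eaae" and "jjjj":
  Position 0: 'e' from first, 'j' from second => "ej"
  Position 1: 'a' from first, 'j' from second => "aj"
  Position 2: 'a' from first, 'j' from second => "aj"
  Position 3: 'e' from first, 'j' from second => "ej"
Result: ejajajej

ejajajej


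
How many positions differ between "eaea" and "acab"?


Comparing "eaea" and "acab" position by position:
  Position 0: 'e' vs 'a' => DIFFER
  Position 1: 'a' vs 'c' => DIFFER
  Position 2: 'e' vs 'a' => DIFFER
  Position 3: 'a' vs 'b' => DIFFER
Positions that differ: 4

4


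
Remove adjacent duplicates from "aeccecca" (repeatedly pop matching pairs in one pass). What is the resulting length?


Input: aeccecca
Stack-based adjacent duplicate removal:
  Read 'a': push. Stack: a
  Read 'e': push. Stack: ae
  Read 'c': push. Stack: aec
  Read 'c': matches stack top 'c' => pop. Stack: ae
  Read 'e': matches stack top 'e' => pop. Stack: a
  Read 'c': push. Stack: ac
  Read 'c': matches stack top 'c' => pop. Stack: a
  Read 'a': matches stack top 'a' => pop. Stack: (empty)
Final stack: "" (length 0)

0


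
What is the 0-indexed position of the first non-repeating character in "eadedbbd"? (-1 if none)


Input: eadedbbd
Character frequencies:
  'a': 1
  'b': 2
  'd': 3
  'e': 2
Scanning left to right for freq == 1:
  Position 0 ('e'): freq=2, skip
  Position 1 ('a'): unique! => answer = 1

1


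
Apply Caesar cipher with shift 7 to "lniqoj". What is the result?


Caesar cipher: shift "lniqoj" by 7
  'l' (pos 11) + 7 = pos 18 = 's'
  'n' (pos 13) + 7 = pos 20 = 'u'
  'i' (pos 8) + 7 = pos 15 = 'p'
  'q' (pos 16) + 7 = pos 23 = 'x'
  'o' (pos 14) + 7 = pos 21 = 'v'
  'j' (pos 9) + 7 = pos 16 = 'q'
Result: supxvq

supxvq


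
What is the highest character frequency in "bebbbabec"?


Input: bebbbabec
Character counts:
  'a': 1
  'b': 5
  'c': 1
  'e': 2
Maximum frequency: 5

5


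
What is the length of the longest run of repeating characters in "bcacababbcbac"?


Input: "bcacababbcbac"
Scanning for longest run:
  Position 1 ('c'): new char, reset run to 1
  Position 2 ('a'): new char, reset run to 1
  Position 3 ('c'): new char, reset run to 1
  Position 4 ('a'): new char, reset run to 1
  Position 5 ('b'): new char, reset run to 1
  Position 6 ('a'): new char, reset run to 1
  Position 7 ('b'): new char, reset run to 1
  Position 8 ('b'): continues run of 'b', length=2
  Position 9 ('c'): new char, reset run to 1
  Position 10 ('b'): new char, reset run to 1
  Position 11 ('a'): new char, reset run to 1
  Position 12 ('c'): new char, reset run to 1
Longest run: 'b' with length 2

2


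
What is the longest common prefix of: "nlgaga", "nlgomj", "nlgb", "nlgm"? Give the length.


Words: nlgaga, nlgomj, nlgb, nlgm
  Position 0: all 'n' => match
  Position 1: all 'l' => match
  Position 2: all 'g' => match
  Position 3: ('a', 'o', 'b', 'm') => mismatch, stop
LCP = "nlg" (length 3)

3


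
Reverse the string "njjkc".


Input: njjkc
Reading characters right to left:
  Position 4: 'c'
  Position 3: 'k'
  Position 2: 'j'
  Position 1: 'j'
  Position 0: 'n'
Reversed: ckjjn

ckjjn


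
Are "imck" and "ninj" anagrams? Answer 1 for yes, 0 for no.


Strings: "imck", "ninj"
Sorted first:  cikm
Sorted second: ijnn
Differ at position 0: 'c' vs 'i' => not anagrams

0


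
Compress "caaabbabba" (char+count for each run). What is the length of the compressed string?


Input: caaabbabba
Runs:
  'c' x 1 => "c1"
  'a' x 3 => "a3"
  'b' x 2 => "b2"
  'a' x 1 => "a1"
  'b' x 2 => "b2"
  'a' x 1 => "a1"
Compressed: "c1a3b2a1b2a1"
Compressed length: 12

12


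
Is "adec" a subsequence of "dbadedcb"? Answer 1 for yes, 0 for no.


Check if "adec" is a subsequence of "dbadedcb"
Greedy scan:
  Position 0 ('d'): no match needed
  Position 1 ('b'): no match needed
  Position 2 ('a'): matches sub[0] = 'a'
  Position 3 ('d'): matches sub[1] = 'd'
  Position 4 ('e'): matches sub[2] = 'e'
  Position 5 ('d'): no match needed
  Position 6 ('c'): matches sub[3] = 'c'
  Position 7 ('b'): no match needed
All 4 characters matched => is a subsequence

1


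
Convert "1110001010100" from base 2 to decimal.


Input: "1110001010100" in base 2
Positional expansion:
  Digit '1' (value 1) x 2^12 = 4096
  Digit '1' (value 1) x 2^11 = 2048
  Digit '1' (value 1) x 2^10 = 1024
  Digit '0' (value 0) x 2^9 = 0
  Digit '0' (value 0) x 2^8 = 0
  Digit '0' (value 0) x 2^7 = 0
  Digit '1' (value 1) x 2^6 = 64
  Digit '0' (value 0) x 2^5 = 0
  Digit '1' (value 1) x 2^4 = 16
  Digit '0' (value 0) x 2^3 = 0
  Digit '1' (value 1) x 2^2 = 4
  Digit '0' (value 0) x 2^1 = 0
  Digit '0' (value 0) x 2^0 = 0
Sum = 7252

7252


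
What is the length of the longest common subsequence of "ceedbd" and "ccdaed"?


LCS of "ceedbd" and "ccdaed"
DP table:
           c    c    d    a    e    d
      0    0    0    0    0    0    0
  c   0    1    1    1    1    1    1
  e   0    1    1    1    1    2    2
  e   0    1    1    1    1    2    2
  d   0    1    1    2    2    2    3
  b   0    1    1    2    2    2    3
  d   0    1    1    2    2    2    3
LCS length = dp[6][6] = 3

3


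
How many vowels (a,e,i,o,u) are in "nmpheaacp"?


Input: nmpheaacp
Checking each character:
  'n' at position 0: consonant
  'm' at position 1: consonant
  'p' at position 2: consonant
  'h' at position 3: consonant
  'e' at position 4: vowel (running total: 1)
  'a' at position 5: vowel (running total: 2)
  'a' at position 6: vowel (running total: 3)
  'c' at position 7: consonant
  'p' at position 8: consonant
Total vowels: 3

3


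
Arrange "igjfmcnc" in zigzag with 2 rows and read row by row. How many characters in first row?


Zigzag "igjfmcnc" into 2 rows:
Placing characters:
  'i' => row 0
  'g' => row 1
  'j' => row 0
  'f' => row 1
  'm' => row 0
  'c' => row 1
  'n' => row 0
  'c' => row 1
Rows:
  Row 0: "ijmn"
  Row 1: "gfcc"
First row length: 4

4


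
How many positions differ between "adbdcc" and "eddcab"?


Comparing "adbdcc" and "eddcab" position by position:
  Position 0: 'a' vs 'e' => DIFFER
  Position 1: 'd' vs 'd' => same
  Position 2: 'b' vs 'd' => DIFFER
  Position 3: 'd' vs 'c' => DIFFER
  Position 4: 'c' vs 'a' => DIFFER
  Position 5: 'c' vs 'b' => DIFFER
Positions that differ: 5

5


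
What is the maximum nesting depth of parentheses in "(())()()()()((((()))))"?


Input: "(())()()()()((((()))))"
Tracking depth:
  Position 0 '(': depth becomes 1
  Position 1 '(': depth becomes 2
  Position 2 ')': depth becomes 1
  Position 3 ')': depth becomes 0
  Position 4 '(': depth becomes 1
  Position 5 ')': depth becomes 0
  Position 6 '(': depth becomes 1
  Position 7 ')': depth becomes 0
  Position 8 '(': depth becomes 1
  Position 9 ')': depth becomes 0
  Position 10 '(': depth becomes 1
  Position 11 ')': depth becomes 0
  Position 12 '(': depth becomes 1
  Position 13 '(': depth becomes 2
  Position 14 '(': depth becomes 3
  Position 15 '(': depth becomes 4
  Position 16 '(': depth becomes 5
  Position 17 ')': depth becomes 4
  Position 18 ')': depth becomes 3
  Position 19 ')': depth becomes 2
  Position 20 ')': depth becomes 1
  Position 21 ')': depth becomes 0
Maximum depth reached: 5

5


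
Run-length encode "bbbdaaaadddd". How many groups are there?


Input: bbbdaaaadddd
Scanning for consecutive runs:
  Group 1: 'b' x 3 (positions 0-2)
  Group 2: 'd' x 1 (positions 3-3)
  Group 3: 'a' x 4 (positions 4-7)
  Group 4: 'd' x 4 (positions 8-11)
Total groups: 4

4


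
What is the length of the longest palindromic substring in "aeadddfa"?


Input: "aeadddfa"
Checking substrings for palindromes:
  [0:3] "aea" (len 3) => palindrome
  [3:6] "ddd" (len 3) => palindrome
  [3:5] "dd" (len 2) => palindrome
  [4:6] "dd" (len 2) => palindrome
Longest palindromic substring: "aea" with length 3

3


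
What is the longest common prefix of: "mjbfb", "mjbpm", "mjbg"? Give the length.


Words: mjbfb, mjbpm, mjbg
  Position 0: all 'm' => match
  Position 1: all 'j' => match
  Position 2: all 'b' => match
  Position 3: ('f', 'p', 'g') => mismatch, stop
LCP = "mjb" (length 3)

3


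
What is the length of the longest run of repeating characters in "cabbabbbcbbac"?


Input: "cabbabbbcbbac"
Scanning for longest run:
  Position 1 ('a'): new char, reset run to 1
  Position 2 ('b'): new char, reset run to 1
  Position 3 ('b'): continues run of 'b', length=2
  Position 4 ('a'): new char, reset run to 1
  Position 5 ('b'): new char, reset run to 1
  Position 6 ('b'): continues run of 'b', length=2
  Position 7 ('b'): continues run of 'b', length=3
  Position 8 ('c'): new char, reset run to 1
  Position 9 ('b'): new char, reset run to 1
  Position 10 ('b'): continues run of 'b', length=2
  Position 11 ('a'): new char, reset run to 1
  Position 12 ('c'): new char, reset run to 1
Longest run: 'b' with length 3

3


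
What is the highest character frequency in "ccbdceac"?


Input: ccbdceac
Character counts:
  'a': 1
  'b': 1
  'c': 4
  'd': 1
  'e': 1
Maximum frequency: 4

4


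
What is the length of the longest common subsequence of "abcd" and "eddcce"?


LCS of "abcd" and "eddcce"
DP table:
           e    d    d    c    c    e
      0    0    0    0    0    0    0
  a   0    0    0    0    0    0    0
  b   0    0    0    0    0    0    0
  c   0    0    0    0    1    1    1
  d   0    0    1    1    1    1    1
LCS length = dp[4][6] = 1

1


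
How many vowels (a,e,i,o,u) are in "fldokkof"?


Input: fldokkof
Checking each character:
  'f' at position 0: consonant
  'l' at position 1: consonant
  'd' at position 2: consonant
  'o' at position 3: vowel (running total: 1)
  'k' at position 4: consonant
  'k' at position 5: consonant
  'o' at position 6: vowel (running total: 2)
  'f' at position 7: consonant
Total vowels: 2

2


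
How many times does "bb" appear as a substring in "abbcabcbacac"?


Searching for "bb" in "abbcabcbacac"
Scanning each position:
  Position 0: "ab" => no
  Position 1: "bb" => MATCH
  Position 2: "bc" => no
  Position 3: "ca" => no
  Position 4: "ab" => no
  Position 5: "bc" => no
  Position 6: "cb" => no
  Position 7: "ba" => no
  Position 8: "ac" => no
  Position 9: "ca" => no
  Position 10: "ac" => no
Total occurrences: 1

1


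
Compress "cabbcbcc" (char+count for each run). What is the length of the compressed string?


Input: cabbcbcc
Runs:
  'c' x 1 => "c1"
  'a' x 1 => "a1"
  'b' x 2 => "b2"
  'c' x 1 => "c1"
  'b' x 1 => "b1"
  'c' x 2 => "c2"
Compressed: "c1a1b2c1b1c2"
Compressed length: 12

12


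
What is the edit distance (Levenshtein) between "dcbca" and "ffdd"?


Computing edit distance: "dcbca" -> "ffdd"
DP table:
           f    f    d    d
      0    1    2    3    4
  d   1    1    2    2    3
  c   2    2    2    3    3
  b   3    3    3    3    4
  c   4    4    4    4    4
  a   5    5    5    5    5
Edit distance = dp[5][4] = 5

5


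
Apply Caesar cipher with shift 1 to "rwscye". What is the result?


Caesar cipher: shift "rwscye" by 1
  'r' (pos 17) + 1 = pos 18 = 's'
  'w' (pos 22) + 1 = pos 23 = 'x'
  's' (pos 18) + 1 = pos 19 = 't'
  'c' (pos 2) + 1 = pos 3 = 'd'
  'y' (pos 24) + 1 = pos 25 = 'z'
  'e' (pos 4) + 1 = pos 5 = 'f'
Result: sxtdzf

sxtdzf


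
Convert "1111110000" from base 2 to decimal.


Input: "1111110000" in base 2
Positional expansion:
  Digit '1' (value 1) x 2^9 = 512
  Digit '1' (value 1) x 2^8 = 256
  Digit '1' (value 1) x 2^7 = 128
  Digit '1' (value 1) x 2^6 = 64
  Digit '1' (value 1) x 2^5 = 32
  Digit '1' (value 1) x 2^4 = 16
  Digit '0' (value 0) x 2^3 = 0
  Digit '0' (value 0) x 2^2 = 0
  Digit '0' (value 0) x 2^1 = 0
  Digit '0' (value 0) x 2^0 = 0
Sum = 1008

1008


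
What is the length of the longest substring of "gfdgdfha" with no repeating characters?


Input: "gfdgdfha"
Sliding window (track last position of each char):
  Position 0 ('g'): window [0,0] length 1 -- new best
  Position 1 ('f'): window [0,1] length 2 -- new best
  Position 2 ('d'): window [0,2] length 3 -- new best
  Position 3 ('g'): repeat (last at 0), move window start to 1
  Position 3 ('g'): window [1,3] length 3
  Position 4 ('d'): repeat (last at 2), move window start to 3
  Position 4 ('d'): window [3,4] length 2
  Position 5 ('f'): window [3,5] length 3
  Position 6 ('h'): window [3,6] length 4 -- new best
  Position 7 ('a'): window [3,7] length 5 -- new best
Longest substring with no repeats: "gdfha" with length 5

5


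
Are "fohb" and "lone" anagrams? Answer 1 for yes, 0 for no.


Strings: "fohb", "lone"
Sorted first:  bfho
Sorted second: elno
Differ at position 0: 'b' vs 'e' => not anagrams

0


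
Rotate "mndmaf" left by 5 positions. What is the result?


Input: "mndmaf", rotate left by 5
First 5 characters: "mndma"
Remaining characters: "f"
Concatenate remaining + first: "f" + "mndma" = "fmndma"

fmndma


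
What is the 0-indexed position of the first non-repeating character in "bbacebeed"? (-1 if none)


Input: bbacebeed
Character frequencies:
  'a': 1
  'b': 3
  'c': 1
  'd': 1
  'e': 3
Scanning left to right for freq == 1:
  Position 0 ('b'): freq=3, skip
  Position 1 ('b'): freq=3, skip
  Position 2 ('a'): unique! => answer = 2

2


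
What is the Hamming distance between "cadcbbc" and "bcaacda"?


Comparing "cadcbbc" and "bcaacda" position by position:
  Position 0: 'c' vs 'b' => differ
  Position 1: 'a' vs 'c' => differ
  Position 2: 'd' vs 'a' => differ
  Position 3: 'c' vs 'a' => differ
  Position 4: 'b' vs 'c' => differ
  Position 5: 'b' vs 'd' => differ
  Position 6: 'c' vs 'a' => differ
Total differences (Hamming distance): 7

7


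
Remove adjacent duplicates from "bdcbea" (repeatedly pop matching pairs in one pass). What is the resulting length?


Input: bdcbea
Stack-based adjacent duplicate removal:
  Read 'b': push. Stack: b
  Read 'd': push. Stack: bd
  Read 'c': push. Stack: bdc
  Read 'b': push. Stack: bdcb
  Read 'e': push. Stack: bdcbe
  Read 'a': push. Stack: bdcbea
Final stack: "bdcbea" (length 6)

6


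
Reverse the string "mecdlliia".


Input: mecdlliia
Reading characters right to left:
  Position 8: 'a'
  Position 7: 'i'
  Position 6: 'i'
  Position 5: 'l'
  Position 4: 'l'
  Position 3: 'd'
  Position 2: 'c'
  Position 1: 'e'
  Position 0: 'm'
Reversed: aiilldcem

aiilldcem


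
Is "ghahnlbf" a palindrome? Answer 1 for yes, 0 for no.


Input: ghahnlbf
Reversed: fblnhahg
  Compare pos 0 ('g') with pos 7 ('f'): MISMATCH
  Compare pos 1 ('h') with pos 6 ('b'): MISMATCH
  Compare pos 2 ('a') with pos 5 ('l'): MISMATCH
  Compare pos 3 ('h') with pos 4 ('n'): MISMATCH
Result: not a palindrome

0


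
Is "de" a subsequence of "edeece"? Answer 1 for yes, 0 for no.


Check if "de" is a subsequence of "edeece"
Greedy scan:
  Position 0 ('e'): no match needed
  Position 1 ('d'): matches sub[0] = 'd'
  Position 2 ('e'): matches sub[1] = 'e'
  Position 3 ('e'): no match needed
  Position 4 ('c'): no match needed
  Position 5 ('e'): no match needed
All 2 characters matched => is a subsequence

1


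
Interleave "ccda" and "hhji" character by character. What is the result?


Interleaving "ccda" and "hhji":
  Position 0: 'c' from first, 'h' from second => "ch"
  Position 1: 'c' from first, 'h' from second => "ch"
  Position 2: 'd' from first, 'j' from second => "dj"
  Position 3: 'a' from first, 'i' from second => "ai"
Result: chchdjai

chchdjai


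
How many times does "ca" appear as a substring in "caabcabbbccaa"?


Searching for "ca" in "caabcabbbccaa"
Scanning each position:
  Position 0: "ca" => MATCH
  Position 1: "aa" => no
  Position 2: "ab" => no
  Position 3: "bc" => no
  Position 4: "ca" => MATCH
  Position 5: "ab" => no
  Position 6: "bb" => no
  Position 7: "bb" => no
  Position 8: "bc" => no
  Position 9: "cc" => no
  Position 10: "ca" => MATCH
  Position 11: "aa" => no
Total occurrences: 3

3


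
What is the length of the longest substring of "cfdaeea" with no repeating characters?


Input: "cfdaeea"
Sliding window (track last position of each char):
  Position 0 ('c'): window [0,0] length 1 -- new best
  Position 1 ('f'): window [0,1] length 2 -- new best
  Position 2 ('d'): window [0,2] length 3 -- new best
  Position 3 ('a'): window [0,3] length 4 -- new best
  Position 4 ('e'): window [0,4] length 5 -- new best
  Position 5 ('e'): repeat (last at 4), move window start to 5
  Position 5 ('e'): window [5,5] length 1
  Position 6 ('a'): window [5,6] length 2
Longest substring with no repeats: "cfdae" with length 5

5


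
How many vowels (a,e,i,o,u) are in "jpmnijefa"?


Input: jpmnijefa
Checking each character:
  'j' at position 0: consonant
  'p' at position 1: consonant
  'm' at position 2: consonant
  'n' at position 3: consonant
  'i' at position 4: vowel (running total: 1)
  'j' at position 5: consonant
  'e' at position 6: vowel (running total: 2)
  'f' at position 7: consonant
  'a' at position 8: vowel (running total: 3)
Total vowels: 3

3


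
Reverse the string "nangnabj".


Input: nangnabj
Reading characters right to left:
  Position 7: 'j'
  Position 6: 'b'
  Position 5: 'a'
  Position 4: 'n'
  Position 3: 'g'
  Position 2: 'n'
  Position 1: 'a'
  Position 0: 'n'
Reversed: jbangnan

jbangnan


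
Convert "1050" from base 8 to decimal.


Input: "1050" in base 8
Positional expansion:
  Digit '1' (value 1) x 8^3 = 512
  Digit '0' (value 0) x 8^2 = 0
  Digit '5' (value 5) x 8^1 = 40
  Digit '0' (value 0) x 8^0 = 0
Sum = 552

552


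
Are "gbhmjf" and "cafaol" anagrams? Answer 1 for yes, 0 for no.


Strings: "gbhmjf", "cafaol"
Sorted first:  bfghjm
Sorted second: aacflo
Differ at position 0: 'b' vs 'a' => not anagrams

0


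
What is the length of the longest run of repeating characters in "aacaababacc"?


Input: "aacaababacc"
Scanning for longest run:
  Position 1 ('a'): continues run of 'a', length=2
  Position 2 ('c'): new char, reset run to 1
  Position 3 ('a'): new char, reset run to 1
  Position 4 ('a'): continues run of 'a', length=2
  Position 5 ('b'): new char, reset run to 1
  Position 6 ('a'): new char, reset run to 1
  Position 7 ('b'): new char, reset run to 1
  Position 8 ('a'): new char, reset run to 1
  Position 9 ('c'): new char, reset run to 1
  Position 10 ('c'): continues run of 'c', length=2
Longest run: 'a' with length 2

2


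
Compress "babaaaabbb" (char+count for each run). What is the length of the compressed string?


Input: babaaaabbb
Runs:
  'b' x 1 => "b1"
  'a' x 1 => "a1"
  'b' x 1 => "b1"
  'a' x 4 => "a4"
  'b' x 3 => "b3"
Compressed: "b1a1b1a4b3"
Compressed length: 10

10


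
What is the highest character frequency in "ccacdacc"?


Input: ccacdacc
Character counts:
  'a': 2
  'c': 5
  'd': 1
Maximum frequency: 5

5


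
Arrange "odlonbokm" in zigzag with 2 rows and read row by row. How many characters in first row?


Zigzag "odlonbokm" into 2 rows:
Placing characters:
  'o' => row 0
  'd' => row 1
  'l' => row 0
  'o' => row 1
  'n' => row 0
  'b' => row 1
  'o' => row 0
  'k' => row 1
  'm' => row 0
Rows:
  Row 0: "olnom"
  Row 1: "dobk"
First row length: 5

5


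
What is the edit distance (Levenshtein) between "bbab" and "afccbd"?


Computing edit distance: "bbab" -> "afccbd"
DP table:
           a    f    c    c    b    d
      0    1    2    3    4    5    6
  b   1    1    2    3    4    4    5
  b   2    2    2    3    4    4    5
  a   3    2    3    3    4    5    5
  b   4    3    3    4    4    4    5
Edit distance = dp[4][6] = 5

5


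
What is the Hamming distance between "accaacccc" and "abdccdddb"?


Comparing "accaacccc" and "abdccdddb" position by position:
  Position 0: 'a' vs 'a' => same
  Position 1: 'c' vs 'b' => differ
  Position 2: 'c' vs 'd' => differ
  Position 3: 'a' vs 'c' => differ
  Position 4: 'a' vs 'c' => differ
  Position 5: 'c' vs 'd' => differ
  Position 6: 'c' vs 'd' => differ
  Position 7: 'c' vs 'd' => differ
  Position 8: 'c' vs 'b' => differ
Total differences (Hamming distance): 8

8


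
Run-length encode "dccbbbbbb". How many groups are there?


Input: dccbbbbbb
Scanning for consecutive runs:
  Group 1: 'd' x 1 (positions 0-0)
  Group 2: 'c' x 2 (positions 1-2)
  Group 3: 'b' x 6 (positions 3-8)
Total groups: 3

3


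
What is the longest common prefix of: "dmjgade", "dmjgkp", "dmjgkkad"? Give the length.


Words: dmjgade, dmjgkp, dmjgkkad
  Position 0: all 'd' => match
  Position 1: all 'm' => match
  Position 2: all 'j' => match
  Position 3: all 'g' => match
  Position 4: ('a', 'k', 'k') => mismatch, stop
LCP = "dmjg" (length 4)

4
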